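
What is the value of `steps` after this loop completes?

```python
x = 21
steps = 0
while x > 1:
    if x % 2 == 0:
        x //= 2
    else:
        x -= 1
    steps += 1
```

Steps to reduce 21 to 1
`steps` takes the values: 0 → 1 → 2 → 3 → 4 → 5 → 6

Answer: 6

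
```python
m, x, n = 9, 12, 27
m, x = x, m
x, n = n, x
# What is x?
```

Trace:
`m, x, n = 9, 12, 27` → m = 9; x = 12; n = 27
`m, x = x, m` → m = 12; x = 9
`x, n = n, x` → x = 27; n = 9
So x = 27

Answer: 27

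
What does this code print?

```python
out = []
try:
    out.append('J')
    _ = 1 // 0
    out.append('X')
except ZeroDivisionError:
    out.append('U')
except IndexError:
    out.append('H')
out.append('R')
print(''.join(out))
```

Execution trace: 'J' (try body) → 'U' (except ZeroDivisionError) → 'R' (after the try/except). Output: JUR

Answer: JUR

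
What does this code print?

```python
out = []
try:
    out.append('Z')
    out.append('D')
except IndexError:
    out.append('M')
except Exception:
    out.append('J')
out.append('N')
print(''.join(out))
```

Execution trace: 'Z' (try body) → 'D' (try body, no exception) → 'N' (after the try/except). Output: ZDN

Answer: ZDN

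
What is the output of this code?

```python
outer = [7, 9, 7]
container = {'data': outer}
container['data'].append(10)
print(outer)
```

Key concept: dict holds reference to list.
Step by step:
`outer = [7, 9, 7]` → outer = [7, 9, 7]
`container = {'data': outer}` → container = {'data': [7, 9, 7]}
`container['data'].append(10)` → outer = [7, 9, 7, 10]; container = {'data': [7, 9, 7, 10]}
`print(outer)` → prints [7, 9, 7, 10]

Answer: [7, 9, 7, 10]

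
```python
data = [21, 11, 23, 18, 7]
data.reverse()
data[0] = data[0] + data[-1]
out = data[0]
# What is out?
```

Trace:
`data = [21, 11, 23, 18, 7]` → data = [21, 11, 23, 18, 7]
`data.reverse()` → data = [7, 18, 23, 11, 21]
`data[0] = data[0] + data[-1]` → data = [28, 18, 23, 11, 21]
`out = data[0]` → out = 28
So out = 28

Answer: 28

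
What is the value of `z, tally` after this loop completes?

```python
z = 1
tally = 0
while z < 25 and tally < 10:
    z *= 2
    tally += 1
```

Double until >= 25 or 10 iterations
`z, tally` takes the values: (1, 0) → (2, 0) → (2, 1) → (4, 1) → (4, 2) → (8, 2) → (8, 3) → (16, 3) → (16, 4) → (32, 4) → (32, 5)

Answer: 32, 5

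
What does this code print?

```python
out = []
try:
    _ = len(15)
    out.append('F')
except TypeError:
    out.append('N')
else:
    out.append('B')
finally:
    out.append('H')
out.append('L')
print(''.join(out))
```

Execution trace: 'N' (except TypeError) → 'H' (finally) → 'L' (after the try/except). Output: NHL

Answer: NHL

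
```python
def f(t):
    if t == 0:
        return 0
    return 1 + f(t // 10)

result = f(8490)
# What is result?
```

Count of digits of 8490: 4

Answer: 4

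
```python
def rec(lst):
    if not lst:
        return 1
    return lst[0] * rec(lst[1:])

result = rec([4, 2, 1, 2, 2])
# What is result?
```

Product over [4, 2, 1, 2, 2] = 4 * 2 * 1 * 2 * 2 = 32

Answer: 32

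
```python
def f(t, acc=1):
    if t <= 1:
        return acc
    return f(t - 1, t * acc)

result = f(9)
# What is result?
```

Accumulator trace (n, acc): (9, 1) -> (8, 9) -> (7, 72) -> (6, 504) -> (5, 3024) -> (4, 15120) -> (3, 60480) -> (2, 181440) -> (1, 362880) -> return 362880

Answer: 362880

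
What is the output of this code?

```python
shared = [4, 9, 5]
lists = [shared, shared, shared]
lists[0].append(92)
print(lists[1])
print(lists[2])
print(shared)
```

Key concept: list of same reference.
Step by step:
`shared = [4, 9, 5]` → shared = [4, 9, 5]
`lists = [shared, shared, shared]` → lists = [[4, 9, 5], [4, 9, 5], [4, 9, 5]]
`lists[0].append(92)` → shared = [4, 9, 5, 92]; lists = [[4, 9, 5, 92], [4, 9, 5, 92], [4, 9, 5, 92]]
`print(lists[1])` → prints [4, 9, 5, 92]
`print(lists[2])` → prints [4, 9, 5, 92]
`print(shared)` → prints [4, 9, 5, 92]

Answer:
[4, 9, 5, 92]
[4, 9, 5, 92]
[4, 9, 5, 92]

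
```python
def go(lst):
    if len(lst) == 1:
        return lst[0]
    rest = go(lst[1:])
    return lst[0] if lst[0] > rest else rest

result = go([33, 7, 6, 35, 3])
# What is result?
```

Recursive max over [33, 7, 6, 35, 3] = 35

Answer: 35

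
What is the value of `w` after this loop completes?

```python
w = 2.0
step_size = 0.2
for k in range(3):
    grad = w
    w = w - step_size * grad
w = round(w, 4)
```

Gradient descent: w = 2.0 * (1 - 0.2)^3
`w` takes the values: 2.0 → 1.6 → 1.28 → 1.024

Answer: 1.024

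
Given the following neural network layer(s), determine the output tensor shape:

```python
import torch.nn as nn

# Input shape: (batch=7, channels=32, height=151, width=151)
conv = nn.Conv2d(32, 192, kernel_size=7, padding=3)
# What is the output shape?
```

Input: (7, 32, 151, 151) -> Output: (7, 192, 151, 151)

Answer: (7, 192, 151, 151)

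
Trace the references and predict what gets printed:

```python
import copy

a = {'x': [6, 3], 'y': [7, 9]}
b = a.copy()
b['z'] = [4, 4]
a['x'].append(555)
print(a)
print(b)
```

Key concept: shallow copy of dict with mutable values.
Step by step:
`a = {'x': [6, 3], 'y': [7, 9]}` → a = {'x': [6, 3], 'y': [7, 9]}
`b = a.copy()` → b = {'x': [6, 3], 'y': [7, 9]}
`b['z'] = [4, 4]` → b = {'x': [6, 3], 'y': [7, 9], 'z': [4, 4]}
`a['x'].append(555)` → a = {'x': [6, 3, 555], 'y': [7, 9]}; b = {'x': [6, 3, 555], 'y': [7, 9], 'z': [4, 4]}
`print(a)` → prints {'x': [6, 3, 555], 'y': [7, 9]}
`print(b)` → prints {'x': [6, 3, 555], 'y': [7, 9], 'z': [4, 4]}

Answer:
{'x': [6, 3, 555], 'y': [7, 9]}
{'x': [6, 3, 555], 'y': [7, 9], 'z': [4, 4]}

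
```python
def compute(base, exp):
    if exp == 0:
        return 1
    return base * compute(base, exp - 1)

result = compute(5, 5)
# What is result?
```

compute(5, 5) = 5 * 5 * 5 * 5 * 5 = 3125

Answer: 3125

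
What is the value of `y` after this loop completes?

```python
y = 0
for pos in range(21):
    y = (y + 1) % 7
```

Increment mod 7, 21 times = 0
`y` takes the values: 0 → 1 → 2 → 3 → 4 → 5 → 6 → 0 → 1 → 2 → 3 → 4 → 5 → 6 → 0 → 1 → 2 → 3 → 4 → 5 → 6 → 0

Answer: 0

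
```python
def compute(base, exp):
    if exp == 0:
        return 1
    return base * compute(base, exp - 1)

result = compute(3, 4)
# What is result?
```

compute(3, 4) = 3 * 3 * 3 * 3 = 81

Answer: 81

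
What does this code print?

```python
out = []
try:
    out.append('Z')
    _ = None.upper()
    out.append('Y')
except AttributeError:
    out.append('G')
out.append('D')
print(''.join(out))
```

Execution trace: 'Z' (try body) → 'G' (except AttributeError) → 'D' (after the try/except). Output: ZGD

Answer: ZGD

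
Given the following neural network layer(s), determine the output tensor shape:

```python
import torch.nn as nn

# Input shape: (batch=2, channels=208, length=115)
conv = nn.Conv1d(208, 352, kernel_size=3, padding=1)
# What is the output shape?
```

Input: (2, 208, 115) -> Output: (2, 352, 115)

Answer: (2, 352, 115)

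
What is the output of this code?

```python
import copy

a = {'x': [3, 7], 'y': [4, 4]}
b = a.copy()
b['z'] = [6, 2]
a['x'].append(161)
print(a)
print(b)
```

Key concept: shallow copy of dict with mutable values.
Step by step:
`a = {'x': [3, 7], 'y': [4, 4]}` → a = {'x': [3, 7], 'y': [4, 4]}
`b = a.copy()` → b = {'x': [3, 7], 'y': [4, 4]}
`b['z'] = [6, 2]` → b = {'x': [3, 7], 'y': [4, 4], 'z': [6, 2]}
`a['x'].append(161)` → a = {'x': [3, 7, 161], 'y': [4, 4]}; b = {'x': [3, 7, 161], 'y': [4, 4], 'z': [6, 2]}
`print(a)` → prints {'x': [3, 7, 161], 'y': [4, 4]}
`print(b)` → prints {'x': [3, 7, 161], 'y': [4, 4], 'z': [6, 2]}

Answer:
{'x': [3, 7, 161], 'y': [4, 4]}
{'x': [3, 7, 161], 'y': [4, 4], 'z': [6, 2]}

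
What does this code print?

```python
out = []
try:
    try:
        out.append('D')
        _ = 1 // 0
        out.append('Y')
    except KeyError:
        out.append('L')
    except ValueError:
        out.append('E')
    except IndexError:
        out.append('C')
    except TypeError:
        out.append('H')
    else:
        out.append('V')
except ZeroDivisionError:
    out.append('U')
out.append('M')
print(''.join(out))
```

Execution trace: 'D' (try body) → 'U' (outer except ZeroDivisionError) → 'M' (after the try/except). Output: DUM

Answer: DUM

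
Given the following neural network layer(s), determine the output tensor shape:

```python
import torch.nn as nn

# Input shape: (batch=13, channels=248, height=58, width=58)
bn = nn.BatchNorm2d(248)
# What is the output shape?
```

Input: (13, 248, 58, 58) -> Output: (13, 248, 58, 58)

Answer: (13, 248, 58, 58)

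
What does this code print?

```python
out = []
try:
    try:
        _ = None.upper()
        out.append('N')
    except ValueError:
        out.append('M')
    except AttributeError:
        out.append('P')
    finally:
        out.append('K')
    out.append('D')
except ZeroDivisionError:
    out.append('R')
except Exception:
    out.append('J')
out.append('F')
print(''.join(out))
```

Execution trace: 'P' (inner except AttributeError) → 'K' (inner finally) → 'D' (try body, no exception) → 'F' (after the try/except). Output: PKDF

Answer: PKDF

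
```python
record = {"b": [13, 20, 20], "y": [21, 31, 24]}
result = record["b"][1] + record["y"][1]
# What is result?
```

Trace:
`record = {"b": [13, 20, 20], "y": [21, 31, 24]}` → record = {'b': [13, 20, 20], 'y': [21, 31, 24]}
`result = record["b"][1] + record["y"][1]` → result = 51
So result = 51

Answer: 51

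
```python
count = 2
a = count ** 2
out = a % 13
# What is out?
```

Trace:
`count = 2` → count = 2
`a = count ** 2` → a = 4
`out = a % 13` → out = 4
So out = 4

Answer: 4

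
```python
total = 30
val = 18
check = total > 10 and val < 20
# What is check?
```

Trace:
`total = 30` → total = 30
`val = 18` → val = 18
`check = total > 10 and val < 20` → check = True
So check = True

Answer: True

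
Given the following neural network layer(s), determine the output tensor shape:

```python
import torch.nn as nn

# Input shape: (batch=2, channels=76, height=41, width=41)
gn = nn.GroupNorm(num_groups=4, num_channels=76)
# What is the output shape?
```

Input: (2, 76, 41, 41) -> Output: (2, 76, 41, 41)

Answer: (2, 76, 41, 41)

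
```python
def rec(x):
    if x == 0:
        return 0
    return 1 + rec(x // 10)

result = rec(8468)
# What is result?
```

Count of digits of 8468: 4

Answer: 4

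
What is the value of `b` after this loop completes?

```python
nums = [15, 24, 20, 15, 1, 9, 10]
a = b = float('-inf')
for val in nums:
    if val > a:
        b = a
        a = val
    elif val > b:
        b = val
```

Second largest (with repeats) in [15, 24, 20, 15, 1, 9, 10]
`b` takes the values: -inf → 15 → 20

Answer: 20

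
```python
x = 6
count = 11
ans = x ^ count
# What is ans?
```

Trace:
`x = 6` → x = 6
`count = 11` → count = 11
`ans = x ^ count` → ans = 13
So ans = 13

Answer: 13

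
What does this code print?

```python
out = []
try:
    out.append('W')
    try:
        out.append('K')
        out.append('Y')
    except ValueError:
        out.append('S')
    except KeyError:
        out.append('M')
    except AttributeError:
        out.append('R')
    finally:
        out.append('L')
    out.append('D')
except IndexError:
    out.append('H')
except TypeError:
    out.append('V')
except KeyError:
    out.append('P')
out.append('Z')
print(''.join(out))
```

Execution trace: 'W' (try body) → 'K' (inner try body) → 'Y' (inner try body, no exception) → 'L' (inner finally) → 'D' (try body, no exception) → 'Z' (after the try/except). Output: WKYLDZ

Answer: WKYLDZ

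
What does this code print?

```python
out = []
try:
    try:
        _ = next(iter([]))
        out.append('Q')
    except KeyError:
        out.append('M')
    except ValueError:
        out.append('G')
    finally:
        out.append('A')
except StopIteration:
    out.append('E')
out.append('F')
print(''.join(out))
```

Execution trace: 'A' (finally) → 'E' (outer except StopIteration) → 'F' (after the try/except). Output: AEF

Answer: AEF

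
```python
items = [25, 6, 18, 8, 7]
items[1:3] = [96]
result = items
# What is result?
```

Trace:
`items = [25, 6, 18, 8, 7]` → items = [25, 6, 18, 8, 7]
`items[1:3] = [96]` → items = [25, 96, 8, 7]
`result = items` → result = [25, 96, 8, 7]
So result = [25, 96, 8, 7]

Answer: [25, 96, 8, 7]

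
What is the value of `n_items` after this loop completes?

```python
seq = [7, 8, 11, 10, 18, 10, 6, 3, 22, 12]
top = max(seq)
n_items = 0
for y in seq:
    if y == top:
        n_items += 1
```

Count of max value 22 in [7, 8, 11, 10, 18, 10, 6, 3, 22, 12]
`n_items` takes the values: 0 → 1

Answer: 1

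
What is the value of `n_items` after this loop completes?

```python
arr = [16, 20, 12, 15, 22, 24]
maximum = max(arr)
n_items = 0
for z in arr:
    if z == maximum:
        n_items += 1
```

Count of max value 24 in [16, 20, 12, 15, 22, 24]
`n_items` takes the values: 0 → 1

Answer: 1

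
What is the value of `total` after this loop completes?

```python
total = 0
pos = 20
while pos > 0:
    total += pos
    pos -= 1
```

Sum 20 down to 1
`total` takes the values: 0 → 20 → 39 → 57 → 74 → 90 → 105 → 119 → 132 → 144 → 155 → 165 → 174 → 182 → 189 → 195 → 200 → 204 → 207 → 209 → 210

Answer: 210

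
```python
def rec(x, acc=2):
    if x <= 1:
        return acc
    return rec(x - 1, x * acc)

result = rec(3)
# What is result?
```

Accumulator trace (n, acc): (3, 2) -> (2, 6) -> (1, 12) -> return 12

Answer: 12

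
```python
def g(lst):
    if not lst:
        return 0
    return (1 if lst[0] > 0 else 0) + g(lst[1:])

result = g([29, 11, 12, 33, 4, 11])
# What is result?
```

Count of positive elements in [29, 11, 12, 33, 4, 11] = 6

Answer: 6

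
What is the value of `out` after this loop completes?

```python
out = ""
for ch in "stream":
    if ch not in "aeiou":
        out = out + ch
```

Remove vowels from 'stream'
`out` takes the values: "" → "s" → "st" → "str" → "strm"

Answer: "strm"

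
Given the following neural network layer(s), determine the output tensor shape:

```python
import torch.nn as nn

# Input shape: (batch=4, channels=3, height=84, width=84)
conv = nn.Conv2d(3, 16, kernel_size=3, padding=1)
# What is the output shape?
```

Input: (4, 3, 84, 84) -> Output: (4, 16, 84, 84)

Answer: (4, 16, 84, 84)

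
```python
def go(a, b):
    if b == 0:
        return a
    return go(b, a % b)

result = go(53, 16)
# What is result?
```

go(53, 16) -> go(16, 5) -> go(5, 1) -> go(1, 0) -> 1

Answer: 1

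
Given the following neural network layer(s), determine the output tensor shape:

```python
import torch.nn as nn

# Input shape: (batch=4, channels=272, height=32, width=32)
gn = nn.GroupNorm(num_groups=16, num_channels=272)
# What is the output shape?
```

Input: (4, 272, 32, 32) -> Output: (4, 272, 32, 32)

Answer: (4, 272, 32, 32)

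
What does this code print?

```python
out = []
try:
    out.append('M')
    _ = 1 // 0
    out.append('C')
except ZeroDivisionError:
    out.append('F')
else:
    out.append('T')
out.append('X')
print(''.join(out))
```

Execution trace: 'M' (try body) → 'F' (except ZeroDivisionError) → 'X' (after the try/except). Output: MFX

Answer: MFX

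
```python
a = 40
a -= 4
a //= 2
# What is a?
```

Trace:
`a = 40` → a = 40
`a -= 4` → a = 36
`a //= 2` → a = 18
So a = 18

Answer: 18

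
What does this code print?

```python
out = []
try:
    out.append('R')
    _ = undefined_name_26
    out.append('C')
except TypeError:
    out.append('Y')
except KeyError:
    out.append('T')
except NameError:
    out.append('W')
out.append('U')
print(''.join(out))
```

Execution trace: 'R' (try body) → 'W' (except NameError) → 'U' (after the try/except). Output: RWU

Answer: RWU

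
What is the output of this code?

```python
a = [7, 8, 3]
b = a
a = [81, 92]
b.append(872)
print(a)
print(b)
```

Key concept: rebinding vs mutation: a is rebound to a new list, b still points at the original.
Step by step:
`a = [7, 8, 3]` → a = [7, 8, 3]
`b = a` → b = [7, 8, 3] (same object as a)
`a = [81, 92]` → a = [81, 92]
`b.append(872)` → b = [7, 8, 3, 872]
`print(a)` → prints [81, 92]
`print(b)` → prints [7, 8, 3, 872]

Answer:
[81, 92]
[7, 8, 3, 872]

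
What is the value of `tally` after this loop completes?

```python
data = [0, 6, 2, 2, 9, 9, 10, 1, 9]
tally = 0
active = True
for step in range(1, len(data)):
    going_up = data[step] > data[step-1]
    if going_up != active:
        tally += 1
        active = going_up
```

Count direction changes in [0, 6, 2, 2, 9, 9, 10, 1, 9]
`tally` takes the values: 0 → 1 → 2 → 3 → 4 → 5 → 6

Answer: 6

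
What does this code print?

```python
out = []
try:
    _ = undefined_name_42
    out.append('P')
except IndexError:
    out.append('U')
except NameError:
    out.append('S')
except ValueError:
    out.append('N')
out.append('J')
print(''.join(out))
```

Execution trace: 'S' (except NameError) → 'J' (after the try/except). Output: SJ

Answer: SJ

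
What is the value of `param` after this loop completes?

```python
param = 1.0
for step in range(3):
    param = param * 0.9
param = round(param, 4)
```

Exponential decay: 1.0 * 0.9^3
`param` takes the values: 1.0 → 0.9 → 0.81 → 0.729

Answer: 0.729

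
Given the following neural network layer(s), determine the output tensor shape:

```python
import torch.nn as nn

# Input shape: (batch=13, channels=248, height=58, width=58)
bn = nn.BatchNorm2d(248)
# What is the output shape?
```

Input: (13, 248, 58, 58) -> Output: (13, 248, 58, 58)

Answer: (13, 248, 58, 58)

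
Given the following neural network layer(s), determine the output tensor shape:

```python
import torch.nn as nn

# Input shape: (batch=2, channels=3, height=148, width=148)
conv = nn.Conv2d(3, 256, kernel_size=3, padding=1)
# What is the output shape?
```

Input: (2, 3, 148, 148) -> Output: (2, 256, 148, 148)

Answer: (2, 256, 148, 148)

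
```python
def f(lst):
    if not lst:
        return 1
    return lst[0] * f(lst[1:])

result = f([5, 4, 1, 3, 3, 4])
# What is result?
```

Product over [5, 4, 1, 3, 3, 4] = 5 * 4 * 1 * 3 * 3 * 4 = 720

Answer: 720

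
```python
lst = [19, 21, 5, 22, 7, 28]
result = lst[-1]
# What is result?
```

Trace:
`lst = [19, 21, 5, 22, 7, 28]` → lst = [19, 21, 5, 22, 7, 28]
`result = lst[-1]` → result = 28
So result = 28

Answer: 28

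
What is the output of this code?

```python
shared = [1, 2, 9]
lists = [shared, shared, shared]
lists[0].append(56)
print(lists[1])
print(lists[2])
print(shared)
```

Key concept: list of same reference.
Step by step:
`shared = [1, 2, 9]` → shared = [1, 2, 9]
`lists = [shared, shared, shared]` → lists = [[1, 2, 9], [1, 2, 9], [1, 2, 9]]
`lists[0].append(56)` → shared = [1, 2, 9, 56]; lists = [[1, 2, 9, 56], [1, 2, 9, 56], [1, 2, 9, 56]]
`print(lists[1])` → prints [1, 2, 9, 56]
`print(lists[2])` → prints [1, 2, 9, 56]
`print(shared)` → prints [1, 2, 9, 56]

Answer:
[1, 2, 9, 56]
[1, 2, 9, 56]
[1, 2, 9, 56]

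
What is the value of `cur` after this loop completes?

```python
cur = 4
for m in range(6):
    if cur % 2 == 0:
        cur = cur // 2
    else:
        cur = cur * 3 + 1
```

Collatz-style transformation from 4
`cur` takes the values: 4 → 2 → 1 → 4 → 2 → 1 → 4

Answer: 4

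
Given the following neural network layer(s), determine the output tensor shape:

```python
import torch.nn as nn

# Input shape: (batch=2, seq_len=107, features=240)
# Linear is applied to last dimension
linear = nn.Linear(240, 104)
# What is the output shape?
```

Input: (2, 107, 240) -> Output: (2, 107, 104)

Answer: (2, 107, 104)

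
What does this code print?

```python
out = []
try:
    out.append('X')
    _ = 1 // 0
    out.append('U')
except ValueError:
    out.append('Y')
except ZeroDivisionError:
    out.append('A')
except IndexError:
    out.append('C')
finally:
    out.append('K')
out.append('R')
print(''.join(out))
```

Execution trace: 'X' (try body) → 'A' (except ZeroDivisionError) → 'K' (finally) → 'R' (after the try/except). Output: XAKR

Answer: XAKR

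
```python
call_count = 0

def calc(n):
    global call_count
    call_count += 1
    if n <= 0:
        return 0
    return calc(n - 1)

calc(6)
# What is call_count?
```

Linear recursion stepping by 1: 7 calls from n=6 down to ≤0.

Answer: 7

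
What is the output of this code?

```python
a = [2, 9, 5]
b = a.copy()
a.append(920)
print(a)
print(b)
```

Key concept: list.copy() creates independent copy.
Step by step:
`a = [2, 9, 5]` → a = [2, 9, 5]
`b = a.copy()` → b = [2, 9, 5]
`a.append(920)` → a = [2, 9, 5, 920]
`print(a)` → prints [2, 9, 5, 920]
`print(b)` → prints [2, 9, 5]

Answer:
[2, 9, 5, 920]
[2, 9, 5]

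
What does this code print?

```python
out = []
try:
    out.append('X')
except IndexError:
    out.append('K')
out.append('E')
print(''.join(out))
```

Execution trace: 'X' (try body, no exception) → 'E' (after the try/except). Output: XE

Answer: XE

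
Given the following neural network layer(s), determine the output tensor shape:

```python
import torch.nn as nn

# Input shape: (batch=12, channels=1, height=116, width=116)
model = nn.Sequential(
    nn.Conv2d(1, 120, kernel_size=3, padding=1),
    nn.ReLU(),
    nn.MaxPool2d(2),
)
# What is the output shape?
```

Input: (12, 1, 116, 116) -> after Conv2d: (12, 120, 116, 116) -> after ReLU: (12, 120, 116, 116) -> Output: (12, 120, 58, 58)

Answer: (12, 120, 58, 58)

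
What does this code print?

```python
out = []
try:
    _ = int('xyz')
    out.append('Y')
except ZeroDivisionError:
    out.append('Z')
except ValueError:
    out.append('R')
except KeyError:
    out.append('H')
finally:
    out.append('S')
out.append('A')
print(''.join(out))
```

Execution trace: 'R' (except ValueError) → 'S' (finally) → 'A' (after the try/except). Output: RSA

Answer: RSA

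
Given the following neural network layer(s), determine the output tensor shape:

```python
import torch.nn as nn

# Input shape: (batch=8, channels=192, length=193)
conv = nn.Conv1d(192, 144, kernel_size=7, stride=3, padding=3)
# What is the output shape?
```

Input: (8, 192, 193) -> Output: (8, 144, 65)

Answer: (8, 144, 65)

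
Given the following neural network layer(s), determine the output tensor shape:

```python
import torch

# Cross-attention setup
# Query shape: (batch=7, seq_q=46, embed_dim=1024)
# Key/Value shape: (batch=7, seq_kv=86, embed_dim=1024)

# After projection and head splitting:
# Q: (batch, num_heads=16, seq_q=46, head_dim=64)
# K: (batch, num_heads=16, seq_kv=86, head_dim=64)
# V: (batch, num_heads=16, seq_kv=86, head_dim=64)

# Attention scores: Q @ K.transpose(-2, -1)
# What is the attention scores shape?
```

Input: (7, 46, 1024) -> Output: (7, 16, 46, 86)

Answer: (7, 16, 46, 86)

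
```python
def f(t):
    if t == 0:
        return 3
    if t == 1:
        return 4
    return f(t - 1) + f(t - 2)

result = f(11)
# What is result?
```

Build up from base cases: f(0)=3, f(1)=4, f(2)=7, f(3)=11, f(4)=18, f(5)=29, f(6)=47, ..., f(11)=521

Answer: 521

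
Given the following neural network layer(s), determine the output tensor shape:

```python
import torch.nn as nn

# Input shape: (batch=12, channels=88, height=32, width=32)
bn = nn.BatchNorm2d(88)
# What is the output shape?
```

Input: (12, 88, 32, 32) -> Output: (12, 88, 32, 32)

Answer: (12, 88, 32, 32)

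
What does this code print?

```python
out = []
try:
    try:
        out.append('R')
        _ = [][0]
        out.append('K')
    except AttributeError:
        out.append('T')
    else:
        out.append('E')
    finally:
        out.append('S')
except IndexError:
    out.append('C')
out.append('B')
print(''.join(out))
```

Execution trace: 'R' (inner try body) → 'S' (inner finally) → 'C' (outer except IndexError) → 'B' (after the try/except). Output: RSCB

Answer: RSCB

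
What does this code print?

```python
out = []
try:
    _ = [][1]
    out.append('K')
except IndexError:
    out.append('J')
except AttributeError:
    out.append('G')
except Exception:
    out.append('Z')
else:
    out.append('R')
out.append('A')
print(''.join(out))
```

Execution trace: 'J' (except IndexError) → 'A' (after the try/except). Output: JA

Answer: JA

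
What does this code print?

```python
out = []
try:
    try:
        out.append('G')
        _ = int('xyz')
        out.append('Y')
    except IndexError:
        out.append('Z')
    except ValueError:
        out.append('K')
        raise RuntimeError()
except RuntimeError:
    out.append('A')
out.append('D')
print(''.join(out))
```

Execution trace: 'G' (inner try body) → 'K' (inner except ValueError) → 'A' (outer except RuntimeError) → 'D' (after the try/except). Output: GKAD

Answer: GKAD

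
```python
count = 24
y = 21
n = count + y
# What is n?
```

Trace:
`count = 24` → count = 24
`y = 21` → y = 21
`n = count + y` → n = 45
So n = 45

Answer: 45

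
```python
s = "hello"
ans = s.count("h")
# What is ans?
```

Trace:
`s = "hello"` → s = 'hello'
`ans = s.count("h")` → ans = 1
So ans = 1

Answer: 1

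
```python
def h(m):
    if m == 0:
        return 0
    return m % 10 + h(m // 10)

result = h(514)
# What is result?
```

Sum of digits of 514: 4 + 1 + 5 = 10

Answer: 10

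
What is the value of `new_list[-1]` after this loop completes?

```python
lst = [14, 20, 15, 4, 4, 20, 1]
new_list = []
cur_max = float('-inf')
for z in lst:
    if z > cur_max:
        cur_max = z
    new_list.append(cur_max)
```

Running max ends at 20
`new_list` takes the values: [] → [14] → [14, 20] → [14, 20, 20] → [14, 20, 20, 20] → [14, 20, 20, 20, 20] → [14, 20, 20, 20, 20, 20] → [14, 20, 20, 20, 20, 20, 20]
So `new_list[-1]` = 20

Answer: 20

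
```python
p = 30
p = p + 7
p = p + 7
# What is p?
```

Trace:
`p = 30` → p = 30
`p = p + 7` → p = 37
`p = p + 7` → p = 44
So p = 44

Answer: 44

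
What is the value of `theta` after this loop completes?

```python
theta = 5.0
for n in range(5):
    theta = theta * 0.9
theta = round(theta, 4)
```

Exponential decay: 5.0 * 0.9^5
`theta` takes the values: 5.0 → 4.5 → 4.05 → 3.645 → 3.2805 → 2.95245 → 2.9525

Answer: 2.9525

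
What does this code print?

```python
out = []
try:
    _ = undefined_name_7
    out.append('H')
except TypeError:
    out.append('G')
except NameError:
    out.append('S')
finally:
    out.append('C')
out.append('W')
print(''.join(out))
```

Execution trace: 'S' (except NameError) → 'C' (finally) → 'W' (after the try/except). Output: SCW

Answer: SCW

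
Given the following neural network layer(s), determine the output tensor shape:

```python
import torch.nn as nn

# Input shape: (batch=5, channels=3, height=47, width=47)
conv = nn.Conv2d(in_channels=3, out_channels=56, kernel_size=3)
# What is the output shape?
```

Input: (5, 3, 47, 47) -> Output: (5, 56, 45, 45)

Answer: (5, 56, 45, 45)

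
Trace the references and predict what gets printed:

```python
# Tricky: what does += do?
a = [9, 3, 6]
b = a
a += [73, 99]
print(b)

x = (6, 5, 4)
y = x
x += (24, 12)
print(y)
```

Key concept: += behavior differs for mutable vs immutable.
Step by step:
`a = [9, 3, 6]` → a = [9, 3, 6]
`b = a` → b = [9, 3, 6] (same object as a)
`a += [73, 99]` → a = [9, 3, 6, 73, 99] (same object as b); b = [9, 3, 6, 73, 99] (same object as a)
`print(b)` → prints [9, 3, 6, 73, 99]
`x = (6, 5, 4)` → x = (6, 5, 4)
`y = x` → y = (6, 5, 4)
`x += (24, 12)` → x = (6, 5, 4, 24, 12)
`print(y)` → prints (6, 5, 4)

Answer:
[9, 3, 6, 73, 99]
(6, 5, 4)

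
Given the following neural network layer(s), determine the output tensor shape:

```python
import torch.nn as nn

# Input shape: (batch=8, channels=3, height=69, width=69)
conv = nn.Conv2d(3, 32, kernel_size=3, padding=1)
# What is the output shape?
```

Input: (8, 3, 69, 69) -> Output: (8, 32, 69, 69)

Answer: (8, 32, 69, 69)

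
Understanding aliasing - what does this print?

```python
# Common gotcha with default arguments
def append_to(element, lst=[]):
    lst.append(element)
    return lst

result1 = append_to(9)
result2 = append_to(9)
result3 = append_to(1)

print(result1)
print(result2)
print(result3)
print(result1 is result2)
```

Key concept: mutable default argument gotcha.
Step by step:
`result1 = append_to(9)` → result1 = [9]
`result2 = append_to(9)` → result1 = [9, 9] (same object as result2); result2 = [9, 9] (same object as result1)
`result3 = append_to(1)` → result1 = [9, 9, 1] (same object as result2, result3); result2 = [9, 9, 1] (same object as result1, result3); result3 = [9, 9, 1] (same object as result1, result2)
`print(result1)` → prints [9, 9, 1]
`print(result2)` → prints [9, 9, 1]
`print(result3)` → prints [9, 9, 1]
`print(result1 is result2)` → prints True

Answer:
[9, 9, 1]
[9, 9, 1]
[9, 9, 1]
True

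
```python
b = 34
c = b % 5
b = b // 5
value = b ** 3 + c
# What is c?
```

Trace:
`b = 34` → b = 34
`c = b % 5` → c = 4
`b = b // 5` → b = 6
`value = b ** 3 + c` → value = 220
So c = 4

Answer: 4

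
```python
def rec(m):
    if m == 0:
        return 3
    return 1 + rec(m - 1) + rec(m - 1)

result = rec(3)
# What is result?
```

rec(m) = 1 + 2·rec(m-1), rec(0)=3. Closed form: (3+1)·2^3 - 1 = 31.

Answer: 31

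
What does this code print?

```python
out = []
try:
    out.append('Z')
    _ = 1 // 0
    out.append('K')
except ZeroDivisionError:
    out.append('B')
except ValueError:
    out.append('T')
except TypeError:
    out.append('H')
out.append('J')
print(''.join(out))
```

Execution trace: 'Z' (try body) → 'B' (except ZeroDivisionError) → 'J' (after the try/except). Output: ZBJ

Answer: ZBJ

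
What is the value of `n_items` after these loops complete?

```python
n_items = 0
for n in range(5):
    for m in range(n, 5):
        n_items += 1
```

Upper triangle: 5 + 4 + ... + 1
`n_items` takes the values: 0 → 1 → 2 → 3 → 4 → 5 → 6 → 7 → 8 → 9 → 10 → 11 → 12 → 13 → 14 → 15

Answer: 15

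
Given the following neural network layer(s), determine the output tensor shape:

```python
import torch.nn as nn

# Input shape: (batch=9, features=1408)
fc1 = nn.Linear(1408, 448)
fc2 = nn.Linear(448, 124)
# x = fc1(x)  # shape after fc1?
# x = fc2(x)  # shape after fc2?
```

Input: (9, 1408) -> after fc1: (9, 448) -> Output: (9, 124)

Answer: (9, 124)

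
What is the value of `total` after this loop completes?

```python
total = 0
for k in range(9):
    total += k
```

Sum of 0 to 8 = 36
`total` takes the values: 0 → 1 → 3 → 6 → 10 → 15 → 21 → 28 → 36

Answer: 36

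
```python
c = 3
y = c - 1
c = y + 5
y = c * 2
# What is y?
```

Trace:
`c = 3` → c = 3
`y = c - 1` → y = 2
`c = y + 5` → c = 7
`y = c * 2` → y = 14
So y = 14

Answer: 14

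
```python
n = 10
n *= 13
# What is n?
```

Trace:
`n = 10` → n = 10
`n *= 13` → n = 130
So n = 130

Answer: 130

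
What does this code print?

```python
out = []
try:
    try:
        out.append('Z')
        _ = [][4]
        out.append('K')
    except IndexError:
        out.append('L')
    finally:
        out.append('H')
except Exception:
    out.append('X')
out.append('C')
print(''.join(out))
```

Execution trace: 'Z' (inner try body) → 'L' (inner except IndexError) → 'H' (inner finally) → 'C' (after the try/except). Output: ZLHC

Answer: ZLHC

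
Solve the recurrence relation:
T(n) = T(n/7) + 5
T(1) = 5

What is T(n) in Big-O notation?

Each step divides n by 7 and adds 5. After log_7(n) steps we reach T(1)=5. So T(n) = 5·log_7(n) + 5 = O(log n).

Answer: O(log n)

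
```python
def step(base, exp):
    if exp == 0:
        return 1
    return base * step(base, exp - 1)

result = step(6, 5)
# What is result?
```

step(6, 5) = 6 * 6 * 6 * 6 * 6 = 7776

Answer: 7776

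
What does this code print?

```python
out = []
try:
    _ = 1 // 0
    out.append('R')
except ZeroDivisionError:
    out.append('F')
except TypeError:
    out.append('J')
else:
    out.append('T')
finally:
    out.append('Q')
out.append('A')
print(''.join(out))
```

Execution trace: 'F' (except ZeroDivisionError) → 'Q' (finally) → 'A' (after the try/except). Output: FQA

Answer: FQA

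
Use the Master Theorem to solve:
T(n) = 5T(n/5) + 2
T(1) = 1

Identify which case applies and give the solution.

a=5, b=5, f(n)=2. log_5(5) = 1. Since c=0 < 1, Case 1 applies: T(n) = Θ(n^log_b(a)) = O(n).

Answer: O(n) - Case 1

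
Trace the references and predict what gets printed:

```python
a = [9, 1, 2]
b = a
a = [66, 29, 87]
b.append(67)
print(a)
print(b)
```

Key concept: rebinding vs mutation: a is rebound to a new list, b still points at the original.
Step by step:
`a = [9, 1, 2]` → a = [9, 1, 2]
`b = a` → b = [9, 1, 2] (same object as a)
`a = [66, 29, 87]` → a = [66, 29, 87]
`b.append(67)` → b = [9, 1, 2, 67]
`print(a)` → prints [66, 29, 87]
`print(b)` → prints [9, 1, 2, 67]

Answer:
[66, 29, 87]
[9, 1, 2, 67]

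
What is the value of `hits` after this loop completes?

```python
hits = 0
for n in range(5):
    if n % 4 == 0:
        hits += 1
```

Count numbers divisible by 4 in range(5)
`hits` takes the values: 0 → 1 → 2

Answer: 2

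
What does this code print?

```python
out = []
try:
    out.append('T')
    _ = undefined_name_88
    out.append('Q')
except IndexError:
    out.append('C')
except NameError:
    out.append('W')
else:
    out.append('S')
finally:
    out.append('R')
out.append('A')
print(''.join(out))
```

Execution trace: 'T' (try body) → 'W' (except NameError) → 'R' (finally) → 'A' (after the try/except). Output: TWRA

Answer: TWRA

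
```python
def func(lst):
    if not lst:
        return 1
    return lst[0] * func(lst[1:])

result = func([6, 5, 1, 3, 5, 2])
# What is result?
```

Product over [6, 5, 1, 3, 5, 2] = 6 * 5 * 1 * 3 * 5 * 2 = 900

Answer: 900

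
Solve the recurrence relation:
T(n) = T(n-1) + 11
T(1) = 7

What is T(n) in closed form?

Unrolling: T(n) = T(1) + 11·(n-1) = 7 + 11(n-1) = 11n - 4.

Answer: T(n) = 11n - 4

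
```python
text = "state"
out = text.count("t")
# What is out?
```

Trace:
`text = "state"` → text = 'state'
`out = text.count("t")` → out = 2
So out = 2

Answer: 2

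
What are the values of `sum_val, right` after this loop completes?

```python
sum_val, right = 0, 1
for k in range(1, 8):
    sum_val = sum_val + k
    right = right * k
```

Sum and factorial of 1 to 7
`sum_val, right` takes the values: (0, 1) → (1, 1) → (3, 1) → (3, 2) → (6, 2) → (6, 6) → (10, 6) → (10, 24) → (15, 24) → (15, 120) → (21, 120) → (21, 720) → (28, 720) → (28, 5040)

Answer: 28, 5040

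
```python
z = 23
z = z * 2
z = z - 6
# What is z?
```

Trace:
`z = 23` → z = 23
`z = z * 2` → z = 46
`z = z - 6` → z = 40
So z = 40

Answer: 40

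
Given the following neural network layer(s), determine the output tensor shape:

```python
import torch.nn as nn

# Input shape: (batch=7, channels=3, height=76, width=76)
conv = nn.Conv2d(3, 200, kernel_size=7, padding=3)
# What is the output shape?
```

Input: (7, 3, 76, 76) -> Output: (7, 200, 76, 76)

Answer: (7, 200, 76, 76)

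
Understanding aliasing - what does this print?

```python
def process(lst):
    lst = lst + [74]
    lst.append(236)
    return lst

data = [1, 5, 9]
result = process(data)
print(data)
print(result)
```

Key concept: rebinding parameter vs mutation.
Step by step:
`data = [1, 5, 9]` → data = [1, 5, 9]
`result = process(data)` → result = [1, 5, 9, 74, 236]
`print(data)` → prints [1, 5, 9]
`print(result)` → prints [1, 5, 9, 74, 236]

Answer:
[1, 5, 9]
[1, 5, 9, 74, 236]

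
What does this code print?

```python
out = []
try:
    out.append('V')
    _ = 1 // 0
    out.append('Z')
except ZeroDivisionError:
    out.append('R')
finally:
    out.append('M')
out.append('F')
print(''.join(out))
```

Execution trace: 'V' (try body) → 'R' (except ZeroDivisionError) → 'M' (finally) → 'F' (after the try/except). Output: VRMF

Answer: VRMF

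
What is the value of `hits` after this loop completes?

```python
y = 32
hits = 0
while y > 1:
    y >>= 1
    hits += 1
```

Count right shifts until 1
`hits` takes the values: 0 → 1 → 2 → 3 → 4 → 5

Answer: 5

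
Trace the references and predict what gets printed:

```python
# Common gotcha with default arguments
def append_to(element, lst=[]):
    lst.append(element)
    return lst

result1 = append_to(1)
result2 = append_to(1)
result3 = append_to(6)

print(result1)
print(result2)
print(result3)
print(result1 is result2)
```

Key concept: mutable default argument gotcha.
Step by step:
`result1 = append_to(1)` → result1 = [1]
`result2 = append_to(1)` → result1 = [1, 1] (same object as result2); result2 = [1, 1] (same object as result1)
`result3 = append_to(6)` → result1 = [1, 1, 6] (same object as result2, result3); result2 = [1, 1, 6] (same object as result1, result3); result3 = [1, 1, 6] (same object as result1, result2)
`print(result1)` → prints [1, 1, 6]
`print(result2)` → prints [1, 1, 6]
`print(result3)` → prints [1, 1, 6]
`print(result1 is result2)` → prints True

Answer:
[1, 1, 6]
[1, 1, 6]
[1, 1, 6]
True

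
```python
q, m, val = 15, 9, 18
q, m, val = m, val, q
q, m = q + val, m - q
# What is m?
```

Trace:
`q, m, val = 15, 9, 18` → q = 15; m = 9; val = 18
`q, m, val = m, val, q` → q = 9; m = 18; val = 15
`q, m = q + val, m - q` → q = 24; m = 9
So m = 9

Answer: 9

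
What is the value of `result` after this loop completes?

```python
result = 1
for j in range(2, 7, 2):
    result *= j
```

Product of even numbers 2 to 6
`result` takes the values: 1 → 2 → 8 → 48

Answer: 48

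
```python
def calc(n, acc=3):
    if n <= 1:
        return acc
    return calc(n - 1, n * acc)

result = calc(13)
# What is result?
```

Accumulator trace (n, acc): (13, 3) -> (12, 39) -> (11, 468) -> (10, 5148) -> (9, 51480) -> (8, 463320) -> (7, 3706560) -> (6, 25945920) -> (5, 155675520) -> (4, 778377600) -> (3, 3113510400) -> (2, 9340531200) -> (1, 18681062400) -> return 18681062400

Answer: 18681062400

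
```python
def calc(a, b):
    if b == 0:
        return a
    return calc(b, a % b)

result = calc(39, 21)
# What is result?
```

calc(39, 21) -> calc(21, 18) -> calc(18, 3) -> calc(3, 0) -> 3

Answer: 3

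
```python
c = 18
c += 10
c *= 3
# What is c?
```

Trace:
`c = 18` → c = 18
`c += 10` → c = 28
`c *= 3` → c = 84
So c = 84

Answer: 84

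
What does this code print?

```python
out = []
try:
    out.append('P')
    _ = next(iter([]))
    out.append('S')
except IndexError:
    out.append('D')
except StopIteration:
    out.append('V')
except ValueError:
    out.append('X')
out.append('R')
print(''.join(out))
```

Execution trace: 'P' (try body) → 'V' (except StopIteration) → 'R' (after the try/except). Output: PVR

Answer: PVR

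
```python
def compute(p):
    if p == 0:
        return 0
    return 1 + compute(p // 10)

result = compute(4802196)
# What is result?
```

Count of digits of 4802196: 7

Answer: 7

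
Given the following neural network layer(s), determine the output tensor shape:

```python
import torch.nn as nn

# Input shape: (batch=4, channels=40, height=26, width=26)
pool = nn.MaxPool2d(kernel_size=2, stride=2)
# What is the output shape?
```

Input: (4, 40, 26, 26) -> Output: (4, 40, 13, 13)

Answer: (4, 40, 13, 13)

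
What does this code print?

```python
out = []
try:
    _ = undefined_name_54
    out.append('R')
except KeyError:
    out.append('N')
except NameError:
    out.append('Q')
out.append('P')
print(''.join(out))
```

Execution trace: 'Q' (except NameError) → 'P' (after the try/except). Output: QP

Answer: QP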